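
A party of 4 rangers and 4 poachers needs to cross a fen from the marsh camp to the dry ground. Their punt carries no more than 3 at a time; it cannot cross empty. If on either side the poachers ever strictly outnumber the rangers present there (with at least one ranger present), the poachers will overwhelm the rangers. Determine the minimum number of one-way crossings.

9

Counting alone: each trip to the dry ground takes at most 3 across and each return brings at least 1 back, so after t trips out (and t−1 returns) at most 3t − (t−1) of the 8 are across; that first reaches 8 at t = 4, so at least 7 crossings are needed.
The safety rule pushes this higher. Following every safe sequence of crossings, the most of the 8 that can be at the dry ground as the punt arrives there on crossing 7 is 7 — never all 8.
So no plan with fewer than 9 crossings exists, and this one achieves 9:
1. 2 poachers → the dry ground.  (the marsh camp: 4R 2P; the dry ground: 0R 2P)
2. 1 poacher ← the marsh camp.  (the marsh camp: 4R 3P; the dry ground: 0R 1P)
3. 3 poachers → the dry ground.  (the marsh camp: 4R 0P; the dry ground: 0R 4P)
4. 1 poacher ← the marsh camp.  (the marsh camp: 4R 1P; the dry ground: 0R 3P)
5. 3 rangers → the dry ground.  (the marsh camp: 1R 1P; the dry ground: 3R 3P)
6. 1 ranger and 1 poacher ← the marsh camp.  (the marsh camp: 2R 2P; the dry ground: 2R 2P)
7. 2 rangers → the dry ground.  (the marsh camp: 0R 2P; the dry ground: 4R 2P)
8. 1 poacher ← the marsh camp.  (the marsh camp: 0R 3P; the dry ground: 4R 1P)
9. 3 poachers → the dry ground.  (the marsh camp: 0R 0P; the dry ground: 4R 4P)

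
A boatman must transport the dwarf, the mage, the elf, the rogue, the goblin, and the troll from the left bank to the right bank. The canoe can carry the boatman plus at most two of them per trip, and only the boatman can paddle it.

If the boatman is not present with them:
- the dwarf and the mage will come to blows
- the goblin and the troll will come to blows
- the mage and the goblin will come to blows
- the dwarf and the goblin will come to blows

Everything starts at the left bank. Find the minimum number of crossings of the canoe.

Counting alone: the boatman can take at most 2 across per trip to the right bank, so moving all 6 needs at least 3 loaded trips out, with a return between consecutive ones — at least 5 crossings.
The safety rule pushes this higher. Following every safe sequence of crossings, the most of the 6 that can be at the right bank as the canoe arrives there on crossings 5, 7 is 4, 5 respectively — never all 6.
So no plan with fewer than 9 crossings exists, and this one achieves 9:
1. Boatman goes to the right bank with the dwarf and the goblin.
2. Boatman goes back to the left bank with the dwarf.
3. Boatman goes to the right bank with the dwarf and the elf.
4. Boatman goes back to the left bank with the dwarf.
5. Boatman goes to the right bank with the dwarf and the rogue.
6. Boatman goes back to the left bank with the dwarf.
7. Boatman goes to the right bank with the dwarf and the troll.
8. Boatman goes back to the left bank with the goblin.
9. Boatman goes to the right bank with the goblin and the mage.

9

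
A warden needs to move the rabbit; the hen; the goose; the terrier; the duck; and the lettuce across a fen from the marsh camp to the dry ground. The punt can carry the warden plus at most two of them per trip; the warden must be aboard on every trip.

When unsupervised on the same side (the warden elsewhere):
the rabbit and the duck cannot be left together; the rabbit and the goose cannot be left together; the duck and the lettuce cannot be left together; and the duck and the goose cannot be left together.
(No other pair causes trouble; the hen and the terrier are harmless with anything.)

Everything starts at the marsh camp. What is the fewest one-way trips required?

9

Counting alone: the warden can take at most 2 across per trip to the dry ground, so moving all 6 needs at least 3 loaded trips out, with a return between consecutive ones — at least 5 crossings.
The safety rule pushes this higher. Following every safe sequence of crossings, the most of the 6 that can be at the dry ground as the punt arrives there on crossings 5, 7 is 4, 5 respectively — never all 6.
So no plan with fewer than 9 crossings exists, and this one achieves 9:
1. Warden goes to the dry ground with the duck and the rabbit.
2. Warden goes back to the marsh camp with the rabbit.
3. Warden goes to the dry ground with the hen and the rabbit.
4. Warden goes back to the marsh camp with the rabbit.
5. Warden goes to the dry ground with the rabbit and the terrier.
6. Warden goes back to the marsh camp with the rabbit.
7. Warden goes to the dry ground with the lettuce and the rabbit.
8. Warden goes back to the marsh camp with the duck.
9. Warden goes to the dry ground with the duck and the goose.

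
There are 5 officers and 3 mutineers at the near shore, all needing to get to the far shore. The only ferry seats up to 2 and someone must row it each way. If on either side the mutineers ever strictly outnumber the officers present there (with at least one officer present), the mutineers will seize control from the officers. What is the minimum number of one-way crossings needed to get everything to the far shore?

Counting alone: each trip to the far shore takes at most 2 across and each return brings at least 1 back, so after t trips out (and t−1 returns) at most 2t − (t−1) of the 8 are across; that first reaches 8 at t = 7, so at least 13 crossings are needed.
The plan below uses exactly 13 crossings, so it is optimal:
1. 2 mutineers → the far shore.  (the near shore: 5O 1M; the far shore: 0O 2M)
2. 1 mutineer ← the near shore.  (the near shore: 5O 2M; the far shore: 0O 1M)
3. 2 mutineers → the far shore.  (the near shore: 5O 0M; the far shore: 0O 3M)
4. 1 mutineer ← the near shore.  (the near shore: 5O 1M; the far shore: 0O 2M)
5. 2 officers → the far shore.  (the near shore: 3O 1M; the far shore: 2O 2M)
6. 1 mutineer ← the near shore.  (the near shore: 3O 2M; the far shore: 2O 1M)
7. 1 officer and 1 mutineer → the far shore.  (the near shore: 2O 1M; the far shore: 3O 2M)
8. 1 mutineer ← the near shore.  (the near shore: 2O 2M; the far shore: 3O 1M)
9. 2 mutineers → the far shore.  (the near shore: 2O 0M; the far shore: 3O 3M)
10. 1 mutineer ← the near shore.  (the near shore: 2O 1M; the far shore: 3O 2M)
11. 1 officer and 1 mutineer → the far shore.  (the near shore: 1O 0M; the far shore: 4O 3M)
12. 1 mutineer ← the near shore.  (the near shore: 1O 1M; the far shore: 4O 2M)
13. 1 officer and 1 mutineer → the far shore.  (the near shore: 0O 0M; the far shore: 5O 3M)

13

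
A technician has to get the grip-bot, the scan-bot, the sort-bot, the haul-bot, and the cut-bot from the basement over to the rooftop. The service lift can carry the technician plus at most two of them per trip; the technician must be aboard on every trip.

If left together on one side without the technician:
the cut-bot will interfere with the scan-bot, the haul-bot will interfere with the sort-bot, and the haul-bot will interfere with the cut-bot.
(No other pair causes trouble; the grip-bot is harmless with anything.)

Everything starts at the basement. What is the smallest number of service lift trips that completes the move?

5

Counting alone: the technician can take at most 2 across per trip to the rooftop, so moving all 5 needs at least 3 loaded trips out, with a return between consecutive ones — at least 5 crossings.
The plan below uses exactly 5 crossings, so it is optimal:
1. Technician goes to the rooftop with the haul-bot and the scan-bot.  [the basement: the cut-bot, the grip-bot, the sort-bot | the rooftop: the haul-bot, the scan-bot]
2. Technician goes back to the basement alone.  [the basement: the cut-bot, the grip-bot, the sort-bot | the rooftop: the haul-bot, the scan-bot]
3. Technician goes to the rooftop with the grip-bot.  [the basement: the cut-bot, the sort-bot | the rooftop: the grip-bot, the haul-bot, the scan-bot]
4. Technician goes back to the basement alone.  [the basement: the cut-bot, the sort-bot | the rooftop: the grip-bot, the haul-bot, the scan-bot]
5. Technician goes to the rooftop with the cut-bot and the sort-bot.  [the basement: — | the rooftop: the cut-bot, the grip-bot, the haul-bot, the scan-bot, the sort-bot]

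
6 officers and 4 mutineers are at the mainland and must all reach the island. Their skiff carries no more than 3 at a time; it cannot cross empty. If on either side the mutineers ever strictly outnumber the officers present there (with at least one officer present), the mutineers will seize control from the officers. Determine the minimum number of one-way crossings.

Counting alone: each trip to the island takes at most 3 across and each return brings at least 1 back, so after t trips out (and t−1 returns) at most 3t − (t−1) of the 10 are across; that first reaches 10 at t = 5, so at least 9 crossings are needed.
The plan below uses exactly 9 crossings, so it is optimal:
1. 2 mutineers → the island.  (the mainland: 6O 2M; the island: 0O 2M)
2. 1 mutineer ← the mainland.  (the mainland: 6O 3M; the island: 0O 1M)
3. 3 mutineers → the island.  (the mainland: 6O 0M; the island: 0O 4M)
4. 1 mutineer ← the mainland.  (the mainland: 6O 1M; the island: 0O 3M)
5. 3 officers → the island.  (the mainland: 3O 1M; the island: 3O 3M)
6. 1 mutineer ← the mainland.  (the mainland: 3O 2M; the island: 3O 2M)
7. 1 officer and 2 mutineers → the island.  (the mainland: 2O 0M; the island: 4O 4M)
8. 1 mutineer ← the mainland.  (the mainland: 2O 1M; the island: 4O 3M)
9. 2 officers and 1 mutineer → the island.  (the mainland: 0O 0M; the island: 6O 4M)

9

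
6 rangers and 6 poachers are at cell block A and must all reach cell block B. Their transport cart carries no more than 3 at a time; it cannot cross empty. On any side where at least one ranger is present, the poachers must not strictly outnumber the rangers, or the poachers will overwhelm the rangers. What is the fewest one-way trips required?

Following every safe sequence of crossings from the start, the most of the 12 that can be at cell block B as the transport cart arrives there on crossings 1, 3, 5 is 3, 5, 6 respectively; the best ever achieved is 6 of 12.
From crossing 7 on, no configuration arises that was not already reachable earlier: only 17 distinct safe configurations (who is on which side, and where the transport cart is) can ever be reached, none of them has everyone across, and every continuation just revisits them. They are: 0 rangers + 0 poachers across (transport cart back at the start); 0 rangers + 1 poacher across (transport cart there); 0 rangers + 1 poacher across (transport cart back at the start); 0 rangers + 2 poachers across (transport cart there); 0 rangers + 2 poachers across (transport cart back at the start); 0 rangers + 3 poachers across (transport cart there); 0 rangers + 3 poachers across (transport cart back at the start); 0 rangers + 4 poachers across (transport cart there); 0 rangers + 4 poachers across (transport cart back at the start); 0 rangers + 5 poachers across (transport cart there); 0 rangers + 5 poachers across (transport cart back at the start); 0 rangers + 6 poachers across (transport cart there); 1 ranger + 1 poacher across (transport cart there); 1 ranger + 1 poacher across (transport cart back at the start); 2 rangers + 2 poachers across (transport cart there); 2 rangers + 2 poachers across (transport cart back at the start); 3 rangers + 3 poachers across (transport cart there). So no valid plan exists.

impossible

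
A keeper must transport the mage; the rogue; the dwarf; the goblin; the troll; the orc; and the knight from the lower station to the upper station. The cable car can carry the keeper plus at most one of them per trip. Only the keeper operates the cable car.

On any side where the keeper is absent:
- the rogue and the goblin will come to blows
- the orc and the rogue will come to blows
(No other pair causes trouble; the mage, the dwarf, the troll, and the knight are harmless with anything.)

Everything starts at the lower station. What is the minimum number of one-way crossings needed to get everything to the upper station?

Counting alone: the keeper can take at most 1 across per trip to the upper station, so moving all 7 needs at least 7 loaded trips out, with a return between consecutive ones — at least 13 crossings.
The safety rule pushes this higher. Following every safe sequence of crossings, the most of the 7 that can be at the upper station as the cable car arrives there on crossing 13 is 6 — never all 7.
So no plan with fewer than 15 crossings exists, and this one achieves 15:
1. Keeper goes to the upper station with the rogue.
2. Keeper goes back to the lower station alone.
3. Keeper goes to the upper station with the mage.
4. Keeper goes back to the lower station alone.
5. Keeper goes to the upper station with the dwarf.
6. Keeper goes back to the lower station alone.
7. Keeper goes to the upper station with the goblin.
8. Keeper goes back to the lower station with the rogue.
9. Keeper goes to the upper station with the orc.
10. Keeper goes back to the lower station alone.
11. Keeper goes to the upper station with the troll.
12. Keeper goes back to the lower station alone.
13. Keeper goes to the upper station with the knight.
14. Keeper goes back to the lower station alone.
15. Keeper goes to the upper station with the rogue.

15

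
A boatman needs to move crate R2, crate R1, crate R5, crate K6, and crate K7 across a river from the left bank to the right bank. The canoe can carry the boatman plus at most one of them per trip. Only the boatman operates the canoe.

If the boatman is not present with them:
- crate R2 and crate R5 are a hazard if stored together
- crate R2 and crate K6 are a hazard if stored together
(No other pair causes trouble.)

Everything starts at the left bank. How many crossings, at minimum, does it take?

11

Counting alone: the boatman can take at most 1 across per trip to the right bank, so moving all 5 needs at least 5 loaded trips out, with a return between consecutive ones — at least 9 crossings.
The safety rule pushes this higher. Following every safe sequence of crossings, the most of the 5 that can be at the right bank as the canoe arrives there on crossing 9 is 4 — never all 5.
So no plan with fewer than 11 crossings exists, and this one achieves 11:
1. Boatman goes to the right bank with crate R2.
2. Boatman goes back to the left bank alone.
3. Boatman goes to the right bank with crate R1.
4. Boatman goes back to the left bank alone.
5. Boatman goes to the right bank with crate R5.
6. Boatman goes back to the left bank with crate R2.
7. Boatman goes to the right bank with crate K6.
8. Boatman goes back to the left bank alone.
9. Boatman goes to the right bank with crate K7.
10. Boatman goes back to the left bank alone.
11. Boatman goes to the right bank with crate R2.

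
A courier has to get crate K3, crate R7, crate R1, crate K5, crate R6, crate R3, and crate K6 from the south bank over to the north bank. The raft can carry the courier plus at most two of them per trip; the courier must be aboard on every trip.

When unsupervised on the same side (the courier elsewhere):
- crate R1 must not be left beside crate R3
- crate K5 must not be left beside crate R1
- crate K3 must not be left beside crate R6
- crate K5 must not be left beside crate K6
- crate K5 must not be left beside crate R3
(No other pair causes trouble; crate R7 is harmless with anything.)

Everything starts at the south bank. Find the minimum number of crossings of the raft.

Whatever the first load, the items left behind include a forbidden pair without the courier. No opening move is safe, so no plan exists.

impossible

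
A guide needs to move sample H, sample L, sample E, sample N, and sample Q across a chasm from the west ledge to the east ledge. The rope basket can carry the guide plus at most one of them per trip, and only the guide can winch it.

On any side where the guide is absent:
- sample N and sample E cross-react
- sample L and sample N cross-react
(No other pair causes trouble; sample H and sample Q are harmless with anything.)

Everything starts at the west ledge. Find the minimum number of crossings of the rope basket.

Counting alone: the guide can take at most 1 across per trip to the east ledge, so moving all 5 needs at least 5 loaded trips out, with a return between consecutive ones — at least 9 crossings.
The safety rule pushes this higher. Following every safe sequence of crossings, the most of the 5 that can be at the east ledge as the rope basket arrives there on crossing 9 is 4 — never all 5.
So no plan with fewer than 11 crossings exists, and this one achieves 11:
1. Guide goes to the east ledge with sample N.  [the west ledge: sample E, sample H, sample L, sample Q | the east ledge: sample N]
2. Guide goes back to the west ledge alone.  [the west ledge: sample E, sample H, sample L, sample Q | the east ledge: sample N]
3. Guide goes to the east ledge with sample H.  [the west ledge: sample E, sample L, sample Q | the east ledge: sample H, sample N]
4. Guide goes back to the west ledge alone.  [the west ledge: sample E, sample L, sample Q | the east ledge: sample H, sample N]
5. Guide goes to the east ledge with sample L.  [the west ledge: sample E, sample Q | the east ledge: sample H, sample L, sample N]
6. Guide goes back to the west ledge with sample N.  [the west ledge: sample E, sample N, sample Q | the east ledge: sample H, sample L]
7. Guide goes to the east ledge with sample E.  [the west ledge: sample N, sample Q | the east ledge: sample E, sample H, sample L]
8. Guide goes back to the west ledge alone.  [the west ledge: sample N, sample Q | the east ledge: sample E, sample H, sample L]
9. Guide goes to the east ledge with sample Q.  [the west ledge: sample N | the east ledge: sample E, sample H, sample L, sample Q]
10. Guide goes back to the west ledge alone.  [the west ledge: sample N | the east ledge: sample E, sample H, sample L, sample Q]
11. Guide goes to the east ledge with sample N.  [the west ledge: — | the east ledge: sample E, sample H, sample L, sample N, sample Q]

11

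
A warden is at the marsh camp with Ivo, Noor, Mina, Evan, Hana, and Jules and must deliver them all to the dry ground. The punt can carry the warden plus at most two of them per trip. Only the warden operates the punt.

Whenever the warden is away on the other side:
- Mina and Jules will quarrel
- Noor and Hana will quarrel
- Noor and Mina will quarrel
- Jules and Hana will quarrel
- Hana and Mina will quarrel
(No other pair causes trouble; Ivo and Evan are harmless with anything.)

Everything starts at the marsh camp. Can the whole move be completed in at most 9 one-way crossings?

Yes

Yes — this plan uses 9 crossings (≤ 9):
1. Warden goes to the dry ground with Hana and Mina.  [the marsh camp: Evan, Ivo, Jules, Noor | the dry ground: Hana, Mina]
2. Warden goes back to the marsh camp with Mina.  [the marsh camp: Evan, Ivo, Jules, Mina, Noor | the dry ground: Hana]
3. Warden goes to the dry ground with Ivo and Mina.  [the marsh camp: Evan, Jules, Noor | the dry ground: Hana, Ivo, Mina]
4. Warden goes back to the marsh camp with Mina.  [the marsh camp: Evan, Jules, Mina, Noor | the dry ground: Hana, Ivo]
5. Warden goes to the dry ground with Jules and Noor.  [the marsh camp: Evan, Mina | the dry ground: Hana, Ivo, Jules, Noor]
6. Warden goes back to the marsh camp with Hana.  [the marsh camp: Evan, Hana, Mina | the dry ground: Ivo, Jules, Noor]
7. Warden goes to the dry ground with Evan and Mina.  [the marsh camp: Hana | the dry ground: Evan, Ivo, Jules, Mina, Noor]
8. Warden goes back to the marsh camp with Mina.  [the marsh camp: Hana, Mina | the dry ground: Evan, Ivo, Jules, Noor]
9. Warden goes to the dry ground with Hana and Mina.  [the marsh camp: — | the dry ground: Evan, Hana, Ivo, Jules, Mina, Noor]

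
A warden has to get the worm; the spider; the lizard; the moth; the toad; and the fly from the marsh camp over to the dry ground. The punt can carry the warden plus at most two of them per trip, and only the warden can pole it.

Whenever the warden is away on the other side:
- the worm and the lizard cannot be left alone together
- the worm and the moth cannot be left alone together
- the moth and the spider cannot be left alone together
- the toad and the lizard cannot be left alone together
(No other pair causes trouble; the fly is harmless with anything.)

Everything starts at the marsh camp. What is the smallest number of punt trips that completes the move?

7

Counting alone: the warden can take at most 2 across per trip to the dry ground, so moving all 6 needs at least 3 loaded trips out, with a return between consecutive ones — at least 5 crossings.
The safety rule pushes this higher. Following every safe sequence of crossings, the most of the 6 that can be at the dry ground as the punt arrives there on crossing 5 is 5 — never all 6.
So no plan with fewer than 7 crossings exists, and this one achieves 7:
1. Warden goes to the dry ground with the lizard and the moth.
2. Warden goes back to the marsh camp alone.
3. Warden goes to the dry ground with the spider and the worm.
4. Warden goes back to the marsh camp with the lizard and the moth.
5. Warden goes to the dry ground with the fly and the toad.
6. Warden goes back to the marsh camp alone.
7. Warden goes to the dry ground with the lizard and the moth.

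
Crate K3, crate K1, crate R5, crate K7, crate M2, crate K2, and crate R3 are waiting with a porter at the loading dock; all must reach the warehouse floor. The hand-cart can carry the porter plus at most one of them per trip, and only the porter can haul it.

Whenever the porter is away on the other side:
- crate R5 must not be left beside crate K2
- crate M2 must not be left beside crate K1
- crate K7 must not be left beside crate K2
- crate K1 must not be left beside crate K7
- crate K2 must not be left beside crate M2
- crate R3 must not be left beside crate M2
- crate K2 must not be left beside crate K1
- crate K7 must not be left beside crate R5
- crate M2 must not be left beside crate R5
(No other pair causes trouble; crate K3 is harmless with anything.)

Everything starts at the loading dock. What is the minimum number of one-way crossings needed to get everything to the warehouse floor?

Whatever the first load, the items left behind include a forbidden pair without the porter. No opening move is safe, so no plan exists.

impossible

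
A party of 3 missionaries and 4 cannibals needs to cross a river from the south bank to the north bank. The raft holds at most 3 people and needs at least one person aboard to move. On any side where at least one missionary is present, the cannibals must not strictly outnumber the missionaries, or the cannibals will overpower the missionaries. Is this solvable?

No

The cannibals already outnumber the missionaries at the south bank before anyone moves, so the starting position itself is disallowed.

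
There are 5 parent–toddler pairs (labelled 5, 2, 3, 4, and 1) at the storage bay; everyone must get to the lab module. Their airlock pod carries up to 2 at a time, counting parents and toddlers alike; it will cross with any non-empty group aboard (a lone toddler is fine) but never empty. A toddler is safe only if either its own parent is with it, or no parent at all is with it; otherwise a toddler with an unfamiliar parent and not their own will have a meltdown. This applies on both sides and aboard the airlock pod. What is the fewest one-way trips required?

impossible

Following every safe sequence of crossings from the start, the most of the 10 that can be at the lab module as the airlock pod arrives there on crossings 1, 3, 5, 7 is 2, 3, 4, 5 respectively; the best ever achieved is 5 of 10.
From crossing 9 on, no configuration arises that was not already reachable earlier: only 82 distinct safe configurations (who is on which side, and where the airlock pod is) can ever be reached, none of them has everyone across, and every continuation just revisits them. So no valid plan exists.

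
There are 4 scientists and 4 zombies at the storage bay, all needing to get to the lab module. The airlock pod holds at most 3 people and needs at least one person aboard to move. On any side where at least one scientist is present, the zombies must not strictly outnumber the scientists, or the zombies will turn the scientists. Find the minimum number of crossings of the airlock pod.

9

Counting alone: each trip to the lab module takes at most 3 across and each return brings at least 1 back, so after t trips out (and t−1 returns) at most 3t − (t−1) of the 8 are across; that first reaches 8 at t = 4, so at least 7 crossings are needed.
The safety rule pushes this higher. Following every safe sequence of crossings, the most of the 8 that can be at the lab module as the airlock pod arrives there on crossing 7 is 7 — never all 8.
So no plan with fewer than 9 crossings exists, and this one achieves 9:
1. 2 zombies → the lab module.  (the storage bay: 4S 2Z; the lab module: 0S 2Z)
2. 1 zombie ← the storage bay.  (the storage bay: 4S 3Z; the lab module: 0S 1Z)
3. 3 zombies → the lab module.  (the storage bay: 4S 0Z; the lab module: 0S 4Z)
4. 1 zombie ← the storage bay.  (the storage bay: 4S 1Z; the lab module: 0S 3Z)
5. 3 scientists → the lab module.  (the storage bay: 1S 1Z; the lab module: 3S 3Z)
6. 1 scientist and 1 zombie ← the storage bay.  (the storage bay: 2S 2Z; the lab module: 2S 2Z)
7. 2 scientists → the lab module.  (the storage bay: 0S 2Z; the lab module: 4S 2Z)
8. 1 zombie ← the storage bay.  (the storage bay: 0S 3Z; the lab module: 4S 1Z)
9. 3 zombies → the lab module.  (the storage bay: 0S 0Z; the lab module: 4S 4Z)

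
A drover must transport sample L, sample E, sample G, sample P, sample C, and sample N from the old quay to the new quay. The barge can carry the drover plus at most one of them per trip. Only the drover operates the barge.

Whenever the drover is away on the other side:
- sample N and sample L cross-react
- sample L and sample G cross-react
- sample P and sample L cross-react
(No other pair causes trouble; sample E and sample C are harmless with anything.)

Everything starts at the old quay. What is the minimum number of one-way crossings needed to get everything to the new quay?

impossible

Following every safe sequence of crossings from the start, the most of the 6 that can be at the new quay as the barge arrives there on crossings 1, 3, 5, 7 is 1, 2, 3, 4 respectively; the best ever achieved is 4 of 6.
From crossing 9 on, no configuration arises that was not already reachable earlier: only 36 distinct safe configurations (who is on which side, and where the barge is) can ever be reached, none of them has everyone across, and every continuation just revisits them. So no valid plan exists.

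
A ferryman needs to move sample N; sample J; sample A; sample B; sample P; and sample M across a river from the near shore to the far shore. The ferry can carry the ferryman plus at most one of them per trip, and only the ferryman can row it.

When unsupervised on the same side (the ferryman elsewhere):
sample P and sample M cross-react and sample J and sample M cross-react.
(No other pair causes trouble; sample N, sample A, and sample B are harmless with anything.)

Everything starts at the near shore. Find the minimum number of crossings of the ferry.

Counting alone: the ferryman can take at most 1 across per trip to the far shore, so moving all 6 needs at least 6 loaded trips out, with a return between consecutive ones — at least 11 crossings.
The safety rule pushes this higher. Following every safe sequence of crossings, the most of the 6 that can be at the far shore as the ferry arrives there on crossing 11 is 5 — never all 6.
So no plan with fewer than 13 crossings exists, and this one achieves 13:
1. Ferryman goes to the far shore with sample M.  [the near shore: sample A, sample B, sample J, sample N, sample P | the far shore: sample M]
2. Ferryman goes back to the near shore alone.  [the near shore: sample A, sample B, sample J, sample N, sample P | the far shore: sample M]
3. Ferryman goes to the far shore with sample N.  [the near shore: sample A, sample B, sample J, sample P | the far shore: sample M, sample N]
4. Ferryman goes back to the near shore alone.  [the near shore: sample A, sample B, sample J, sample P | the far shore: sample M, sample N]
5. Ferryman goes to the far shore with sample J.  [the near shore: sample A, sample B, sample P | the far shore: sample J, sample M, sample N]
6. Ferryman goes back to the near shore with sample M.  [the near shore: sample A, sample B, sample M, sample P | the far shore: sample J, sample N]
7. Ferryman goes to the far shore with sample P.  [the near shore: sample A, sample B, sample M | the far shore: sample J, sample N, sample P]
8. Ferryman goes back to the near shore alone.  [the near shore: sample A, sample B, sample M | the far shore: sample J, sample N, sample P]
9. Ferryman goes to the far shore with sample A.  [the near shore: sample B, sample M | the far shore: sample A, sample J, sample N, sample P]
10. Ferryman goes back to the near shore alone.  [the near shore: sample B, sample M | the far shore: sample A, sample J, sample N, sample P]
11. Ferryman goes to the far shore with sample B.  [the near shore: sample M | the far shore: sample A, sample B, sample J, sample N, sample P]
12. Ferryman goes back to the near shore alone.  [the near shore: sample M | the far shore: sample A, sample B, sample J, sample N, sample P]
13. Ferryman goes to the far shore with sample M.  [the near shore: — | the far shore: sample A, sample B, sample J, sample M, sample N, sample P]

13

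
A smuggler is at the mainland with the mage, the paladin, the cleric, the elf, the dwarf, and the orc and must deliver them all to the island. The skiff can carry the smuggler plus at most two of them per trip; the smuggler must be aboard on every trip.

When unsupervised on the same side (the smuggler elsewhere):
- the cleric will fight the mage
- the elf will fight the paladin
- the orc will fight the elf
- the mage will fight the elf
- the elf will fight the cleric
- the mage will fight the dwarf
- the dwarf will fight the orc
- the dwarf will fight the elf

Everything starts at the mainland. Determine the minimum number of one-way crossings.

Whatever the first load, the items left behind include a forbidden pair without the smuggler. No opening move is safe, so no plan exists.

impossible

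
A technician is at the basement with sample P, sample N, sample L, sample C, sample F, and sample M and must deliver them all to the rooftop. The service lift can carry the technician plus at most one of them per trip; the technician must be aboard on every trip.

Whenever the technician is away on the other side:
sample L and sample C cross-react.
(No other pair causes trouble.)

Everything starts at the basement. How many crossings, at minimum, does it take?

11

Counting alone: the technician can take at most 1 across per trip to the rooftop, so moving all 6 needs at least 6 loaded trips out, with a return between consecutive ones — at least 11 crossings.
The plan below uses exactly 11 crossings, so it is optimal:
1. Technician goes to the rooftop with sample L.  [the basement: sample C, sample F, sample M, sample N, sample P | the rooftop: sample L]
2. Technician goes back to the basement alone.  [the basement: sample C, sample F, sample M, sample N, sample P | the rooftop: sample L]
3. Technician goes to the rooftop with sample P.  [the basement: sample C, sample F, sample M, sample N | the rooftop: sample L, sample P]
4. Technician goes back to the basement alone.  [the basement: sample C, sample F, sample M, sample N | the rooftop: sample L, sample P]
5. Technician goes to the rooftop with sample N.  [the basement: sample C, sample F, sample M | the rooftop: sample L, sample N, sample P]
6. Technician goes back to the basement alone.  [the basement: sample C, sample F, sample M | the rooftop: sample L, sample N, sample P]
7. Technician goes to the rooftop with sample F.  [the basement: sample C, sample M | the rooftop: sample F, sample L, sample N, sample P]
8. Technician goes back to the basement alone.  [the basement: sample C, sample M | the rooftop: sample F, sample L, sample N, sample P]
9. Technician goes to the rooftop with sample M.  [the basement: sample C | the rooftop: sample F, sample L, sample M, sample N, sample P]
10. Technician goes back to the basement alone.  [the basement: sample C | the rooftop: sample F, sample L, sample M, sample N, sample P]
11. Technician goes to the rooftop with sample C.  [the basement: — | the rooftop: sample C, sample F, sample L, sample M, sample N, sample P]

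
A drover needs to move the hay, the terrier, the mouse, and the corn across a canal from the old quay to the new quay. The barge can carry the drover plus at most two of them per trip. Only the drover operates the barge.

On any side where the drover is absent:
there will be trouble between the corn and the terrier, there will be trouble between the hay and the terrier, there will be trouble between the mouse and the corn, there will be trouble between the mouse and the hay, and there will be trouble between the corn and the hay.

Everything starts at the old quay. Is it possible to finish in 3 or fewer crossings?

No

Counting alone: the drover can take at most 2 across per trip to the new quay, so moving all 4 needs at least 2 loaded trips out, with a return between consecutive ones — at least 3 crossings.
The safety rule pushes this higher. Following every safe sequence of crossings, the most of the 4 that can be at the new quay as the barge arrives there on crossing 3 is 3 — never all 4.
So the move cannot be finished within 3 crossings. (The shortest complete plan takes 5:)
1. Drover goes to the new quay with the corn and the hay.  [the old quay: the mouse, the terrier | the new quay: the corn, the hay]
2. Drover goes back to the old quay with the hay.  [the old quay: the hay, the mouse, the terrier | the new quay: the corn]
3. Drover goes to the new quay with the mouse and the terrier.  [the old quay: the hay | the new quay: the corn, the mouse, the terrier]
4. Drover goes back to the old quay with the corn.  [the old quay: the corn, the hay | the new quay: the mouse, the terrier]
5. Drover goes to the new quay with the corn and the hay.  [the old quay: — | the new quay: the corn, the hay, the mouse, the terrier]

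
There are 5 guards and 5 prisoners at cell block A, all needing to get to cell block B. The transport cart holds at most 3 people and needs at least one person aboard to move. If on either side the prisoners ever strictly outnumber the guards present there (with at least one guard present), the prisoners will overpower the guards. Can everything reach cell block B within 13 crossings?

Yes

Yes — this plan uses 11 crossings (≤ 13):
1. 2 prisoners → cell block B.  (cell block A: 5G 3P; cell block B: 0G 2P)
2. 1 prisoner ← cell block A.  (cell block A: 5G 4P; cell block B: 0G 1P)
3. 3 prisoners → cell block B.  (cell block A: 5G 1P; cell block B: 0G 4P)
4. 1 prisoner ← cell block A.  (cell block A: 5G 2P; cell block B: 0G 3P)
5. 3 guards → cell block B.  (cell block A: 2G 2P; cell block B: 3G 3P)
6. 1 guard and 1 prisoner ← cell block A.  (cell block A: 3G 3P; cell block B: 2G 2P)
7. 3 guards → cell block B.  (cell block A: 0G 3P; cell block B: 5G 2P)
8. 1 prisoner ← cell block A.  (cell block A: 0G 4P; cell block B: 5G 1P)
9. 2 prisoners → cell block B.  (cell block A: 0G 2P; cell block B: 5G 3P)
10. 1 prisoner ← cell block A.  (cell block A: 0G 3P; cell block B: 5G 2P)
11. 3 prisoners → cell block B.  (cell block A: 0G 0P; cell block B: 5G 5P)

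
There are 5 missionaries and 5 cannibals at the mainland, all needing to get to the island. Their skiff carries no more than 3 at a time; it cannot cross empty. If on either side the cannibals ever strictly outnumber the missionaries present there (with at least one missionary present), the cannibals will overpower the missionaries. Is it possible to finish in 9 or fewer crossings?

Counting alone: each trip to the island takes at most 3 across and each return brings at least 1 back, so after t trips out (and t−1 returns) at most 3t − (t−1) of the 10 are across; that first reaches 10 at t = 5, so at least 9 crossings are needed.
The safety rule pushes this higher. Following every safe sequence of crossings, the most of the 10 that can be at the island as the skiff arrives there on crossing 9 is 9 — never all 10.
So the move cannot be finished within 9 crossings. (The shortest complete plan takes 11:)
1. 2 cannibals → the island.  (the mainland: 5M 3C; the island: 0M 2C)
2. 1 cannibal ← the mainland.  (the mainland: 5M 4C; the island: 0M 1C)
3. 3 cannibals → the island.  (the mainland: 5M 1C; the island: 0M 4C)
4. 1 cannibal ← the mainland.  (the mainland: 5M 2C; the island: 0M 3C)
5. 3 missionaries → the island.  (the mainland: 2M 2C; the island: 3M 3C)
6. 1 missionary and 1 cannibal ← the mainland.  (the mainland: 3M 3C; the island: 2M 2C)
7. 3 missionaries → the island.  (the mainland: 0M 3C; the island: 5M 2C)
8. 1 cannibal ← the mainland.  (the mainland: 0M 4C; the island: 5M 1C)
9. 2 cannibals → the island.  (the mainland: 0M 2C; the island: 5M 3C)
10. 1 cannibal ← the mainland.  (the mainland: 0M 3C; the island: 5M 2C)
11. 3 cannibals → the island.  (the mainland: 0M 0C; the island: 5M 5C)

No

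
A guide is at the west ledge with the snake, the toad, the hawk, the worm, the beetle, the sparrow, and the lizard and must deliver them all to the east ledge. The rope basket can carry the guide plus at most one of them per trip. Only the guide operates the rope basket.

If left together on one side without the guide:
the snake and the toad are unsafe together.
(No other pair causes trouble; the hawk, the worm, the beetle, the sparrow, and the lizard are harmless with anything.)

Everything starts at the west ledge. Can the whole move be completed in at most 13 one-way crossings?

Yes

Yes — this plan uses 13 crossings (≤ 13):
1. Guide goes to the east ledge with the snake.  [the west ledge: the beetle, the hawk, the lizard, the sparrow, the toad, the worm | the east ledge: the snake]
2. Guide goes back to the west ledge alone.  [the west ledge: the beetle, the hawk, the lizard, the sparrow, the toad, the worm | the east ledge: the snake]
3. Guide goes to the east ledge with the hawk.  [the west ledge: the beetle, the lizard, the sparrow, the toad, the worm | the east ledge: the hawk, the snake]
4. Guide goes back to the west ledge alone.  [the west ledge: the beetle, the lizard, the sparrow, the toad, the worm | the east ledge: the hawk, the snake]
5. Guide goes to the east ledge with the worm.  [the west ledge: the beetle, the lizard, the sparrow, the toad | the east ledge: the hawk, the snake, the worm]
6. Guide goes back to the west ledge alone.  [the west ledge: the beetle, the lizard, the sparrow, the toad | the east ledge: the hawk, the snake, the worm]
7. Guide goes to the east ledge with the beetle.  [the west ledge: the lizard, the sparrow, the toad | the east ledge: the beetle, the hawk, the snake, the worm]
8. Guide goes back to the west ledge alone.  [the west ledge: the lizard, the sparrow, the toad | the east ledge: the beetle, the hawk, the snake, the worm]
9. Guide goes to the east ledge with the sparrow.  [the west ledge: the lizard, the toad | the east ledge: the beetle, the hawk, the snake, the sparrow, the worm]
10. Guide goes back to the west ledge alone.  [the west ledge: the lizard, the toad | the east ledge: the beetle, the hawk, the snake, the sparrow, the worm]
11. Guide goes to the east ledge with the lizard.  [the west ledge: the toad | the east ledge: the beetle, the hawk, the lizard, the snake, the sparrow, the worm]
12. Guide goes back to the west ledge alone.  [the west ledge: the toad | the east ledge: the beetle, the hawk, the lizard, the snake, the sparrow, the worm]
13. Guide goes to the east ledge with the toad.  [the west ledge: — | the east ledge: the beetle, the hawk, the lizard, the snake, the sparrow, the toad, the worm]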